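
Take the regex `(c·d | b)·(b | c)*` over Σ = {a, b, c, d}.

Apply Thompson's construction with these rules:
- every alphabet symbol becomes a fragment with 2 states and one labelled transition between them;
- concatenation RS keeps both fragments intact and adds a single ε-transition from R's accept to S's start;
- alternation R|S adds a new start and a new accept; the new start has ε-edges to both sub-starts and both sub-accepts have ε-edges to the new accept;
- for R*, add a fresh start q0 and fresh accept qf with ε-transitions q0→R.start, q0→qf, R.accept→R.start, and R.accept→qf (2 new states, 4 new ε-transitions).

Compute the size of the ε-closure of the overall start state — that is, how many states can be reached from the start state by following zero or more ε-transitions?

3

Compute the ε-closure size of each fragment's start state recursively; a symbol fragment's start has no outgoing ε-edge, so its closure is just itself (size 1).
  c·d → same as the first factor's closure: |ε-closure| = 1
  c·d | b → new start ε-reaches every alternative's start; none of them accept ε, so the new accept is not reached: |ε-closure| = 1 + 1 + 1 = 3
  b | c → new start ε-reaches every alternative's start; none of them accept ε, so the new accept is not reached: |ε-closure| = 1 + 1 + 1 = 3
  (b | c)* → the star's fresh start ε-reaches both the body's start and the fresh accept: |ε-closure| = 2 + 3 = 5
  (c·d | b)·(b | c)* → same as the first factor's closure: |ε-closure| = 3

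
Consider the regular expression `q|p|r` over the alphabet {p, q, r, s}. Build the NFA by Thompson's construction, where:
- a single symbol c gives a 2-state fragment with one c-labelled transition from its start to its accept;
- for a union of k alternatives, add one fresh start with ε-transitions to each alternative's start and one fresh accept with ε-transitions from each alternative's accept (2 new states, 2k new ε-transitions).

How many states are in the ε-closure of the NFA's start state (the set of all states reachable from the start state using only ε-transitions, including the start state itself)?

4

Compute the ε-closure size of each fragment's start state recursively; a symbol fragment's start has no outgoing ε-edge, so its closure is just itself (size 1).
  q|p|r : new start ε-reaches every alternative's start; none of them accept ε, so the new accept is not reached: C = 1 + 1 + 1 + 1 = 4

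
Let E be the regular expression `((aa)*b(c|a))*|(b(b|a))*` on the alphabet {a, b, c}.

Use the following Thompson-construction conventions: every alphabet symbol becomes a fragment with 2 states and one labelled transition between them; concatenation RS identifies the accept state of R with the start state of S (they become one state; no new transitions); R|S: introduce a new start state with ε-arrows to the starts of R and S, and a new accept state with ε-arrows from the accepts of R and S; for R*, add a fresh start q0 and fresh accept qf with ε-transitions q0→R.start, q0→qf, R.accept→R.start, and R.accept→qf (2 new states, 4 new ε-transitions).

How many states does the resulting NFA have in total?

24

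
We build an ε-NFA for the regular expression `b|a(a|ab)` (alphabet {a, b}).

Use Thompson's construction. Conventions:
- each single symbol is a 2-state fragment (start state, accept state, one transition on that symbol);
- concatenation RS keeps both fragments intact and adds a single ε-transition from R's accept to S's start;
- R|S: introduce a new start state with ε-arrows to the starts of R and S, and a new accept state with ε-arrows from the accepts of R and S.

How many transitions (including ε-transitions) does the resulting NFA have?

By structural recursion:
Each of the 5 symbol leaves contributes 1 transition (1 symbol, 0 ε).
  ab : 3 transitions (2 symbol, 1 ε)
  a|ab : 8 transitions (3 symbol, 5 ε)
  a(a|ab) : 10 transitions (4 symbol, 6 ε)
  b|a(a|ab) : 15 transitions (5 symbol, 10 ε)

15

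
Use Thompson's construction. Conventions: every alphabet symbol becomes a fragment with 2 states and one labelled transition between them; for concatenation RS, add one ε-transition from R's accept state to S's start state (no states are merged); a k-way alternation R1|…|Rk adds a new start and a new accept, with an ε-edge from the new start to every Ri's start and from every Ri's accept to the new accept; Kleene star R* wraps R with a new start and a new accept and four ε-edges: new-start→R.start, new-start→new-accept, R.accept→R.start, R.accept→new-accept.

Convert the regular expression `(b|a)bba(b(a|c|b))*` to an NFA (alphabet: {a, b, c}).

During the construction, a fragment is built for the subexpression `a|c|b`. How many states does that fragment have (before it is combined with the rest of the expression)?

Fragment for `a|c|b`:
Each of the 3 symbol leaves contributes a 2-state fragment.
  a|c|b — 8 states

8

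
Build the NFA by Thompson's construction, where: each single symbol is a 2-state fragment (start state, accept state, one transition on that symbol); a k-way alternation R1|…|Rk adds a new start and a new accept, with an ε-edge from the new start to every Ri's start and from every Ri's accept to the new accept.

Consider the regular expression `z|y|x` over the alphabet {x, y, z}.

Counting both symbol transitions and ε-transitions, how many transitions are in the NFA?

9

Building bottom-up:
Each of the 3 symbol leaves contributes 1 transition (1 symbol, 0 ε).
  z|y|x = 9 transitions (3 symbol, 6 ε)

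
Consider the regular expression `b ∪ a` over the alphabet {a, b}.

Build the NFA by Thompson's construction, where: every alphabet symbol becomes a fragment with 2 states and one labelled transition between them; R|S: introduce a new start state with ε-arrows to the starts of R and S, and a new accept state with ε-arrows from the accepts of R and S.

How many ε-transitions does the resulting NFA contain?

Building bottom-up:
Each of the 2 symbol leaves contributes 0 ε-transitions.
  b ∪ a → 4 ε-transitions

4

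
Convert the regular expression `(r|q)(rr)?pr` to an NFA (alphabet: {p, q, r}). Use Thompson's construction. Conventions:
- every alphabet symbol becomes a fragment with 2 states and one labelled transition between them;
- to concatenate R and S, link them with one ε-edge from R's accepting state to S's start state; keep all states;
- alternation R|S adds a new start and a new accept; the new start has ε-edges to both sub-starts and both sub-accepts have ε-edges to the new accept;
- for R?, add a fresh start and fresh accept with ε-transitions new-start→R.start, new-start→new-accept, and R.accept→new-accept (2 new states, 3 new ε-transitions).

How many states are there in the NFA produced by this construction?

16

By structural recursion:
Each of the 6 symbol leaves contributes a 2-state fragment.
  r|q — 6 states
  rr — 4 states
  (rr)? — 6 states
  (r|q)(rr)?pr — 16 states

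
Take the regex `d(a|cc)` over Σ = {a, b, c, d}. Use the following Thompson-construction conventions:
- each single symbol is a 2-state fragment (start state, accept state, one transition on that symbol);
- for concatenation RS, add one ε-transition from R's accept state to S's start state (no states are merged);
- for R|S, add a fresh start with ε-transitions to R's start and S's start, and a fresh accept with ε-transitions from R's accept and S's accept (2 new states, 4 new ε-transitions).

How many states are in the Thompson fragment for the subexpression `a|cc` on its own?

Fragment for `a|cc`:
Each of the 3 symbol leaves contributes a 2-state fragment.
  cc = 4 states
  a|cc = 8 states

8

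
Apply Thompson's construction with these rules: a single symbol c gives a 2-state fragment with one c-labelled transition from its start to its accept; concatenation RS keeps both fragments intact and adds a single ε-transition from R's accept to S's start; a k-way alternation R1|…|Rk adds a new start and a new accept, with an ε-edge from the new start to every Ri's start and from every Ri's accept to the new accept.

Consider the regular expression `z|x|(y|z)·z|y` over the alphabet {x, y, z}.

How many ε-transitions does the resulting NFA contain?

13

Per subexpression:
Each of the 6 symbol leaves contributes 0 ε-transitions.
  y|z : 4 ε-transitions
  (y|z)·z : 5 ε-transitions
  z|x|(y|z)·z|y : 13 ε-transitions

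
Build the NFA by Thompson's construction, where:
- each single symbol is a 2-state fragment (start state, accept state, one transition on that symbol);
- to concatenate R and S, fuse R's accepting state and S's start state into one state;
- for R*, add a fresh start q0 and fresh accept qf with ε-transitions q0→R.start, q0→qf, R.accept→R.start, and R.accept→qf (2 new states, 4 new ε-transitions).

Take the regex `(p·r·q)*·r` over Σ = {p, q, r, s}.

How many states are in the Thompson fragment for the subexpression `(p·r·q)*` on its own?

6

Fragment for `(p·r·q)*`:
Each of the 3 symbol leaves contributes a 2-state fragment.
  p·r·q — 4 states
  (p·r·q)* — 6 states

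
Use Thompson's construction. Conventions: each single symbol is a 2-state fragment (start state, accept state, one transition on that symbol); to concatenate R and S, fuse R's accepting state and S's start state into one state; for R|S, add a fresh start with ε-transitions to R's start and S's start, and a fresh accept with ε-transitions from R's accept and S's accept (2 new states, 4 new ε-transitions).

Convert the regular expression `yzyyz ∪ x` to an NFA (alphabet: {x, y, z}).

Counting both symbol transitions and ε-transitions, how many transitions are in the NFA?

Recursing over subexpressions:
Each of the 6 symbol leaves contributes 1 transition (1 symbol, 0 ε).
  yzyyz : 5 transitions (5 symbol, 0 ε)
  yzyyz ∪ x : 10 transitions (6 symbol, 4 ε)

10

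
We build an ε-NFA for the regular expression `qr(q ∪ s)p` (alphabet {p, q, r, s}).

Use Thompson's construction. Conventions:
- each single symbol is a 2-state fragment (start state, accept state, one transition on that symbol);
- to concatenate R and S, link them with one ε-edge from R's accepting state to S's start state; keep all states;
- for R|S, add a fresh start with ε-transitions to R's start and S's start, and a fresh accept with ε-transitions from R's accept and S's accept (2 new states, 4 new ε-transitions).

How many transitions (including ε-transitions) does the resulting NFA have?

12

Recursing over subexpressions:
Each of the 5 symbol leaves contributes 1 transition (1 symbol, 0 ε).
  q ∪ s — 6 transitions (2 symbol, 4 ε)
  qr(q ∪ s)p — 12 transitions (5 symbol, 7 ε)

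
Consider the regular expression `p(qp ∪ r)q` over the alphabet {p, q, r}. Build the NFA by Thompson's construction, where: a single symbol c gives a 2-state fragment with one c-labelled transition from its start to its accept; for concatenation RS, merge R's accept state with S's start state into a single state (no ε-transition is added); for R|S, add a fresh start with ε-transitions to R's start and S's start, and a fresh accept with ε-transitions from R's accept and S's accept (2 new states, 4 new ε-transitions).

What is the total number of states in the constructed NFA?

9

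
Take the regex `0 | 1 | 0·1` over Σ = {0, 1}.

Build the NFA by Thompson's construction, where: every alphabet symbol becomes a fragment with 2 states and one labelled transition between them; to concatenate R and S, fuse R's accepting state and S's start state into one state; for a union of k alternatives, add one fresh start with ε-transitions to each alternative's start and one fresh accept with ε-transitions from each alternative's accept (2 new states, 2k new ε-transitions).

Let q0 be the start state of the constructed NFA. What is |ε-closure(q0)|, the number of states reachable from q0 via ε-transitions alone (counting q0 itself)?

4

Let C(F) = |ε-closure(F.start)| within fragment F, and note whether F accepts ε. Symbol fragments have C = 1 and do not accept ε. Then:
  0·1 → |ε-closure| equals the left operand's closure size = 1 (its accept is not ε-reachable, so the closure stops there)
  0 | 1 | 0·1 → |ε-closure| = 1 + 1 + 1 + 1 = 4 (the new accept is not ε-reachable since no branch accepts ε)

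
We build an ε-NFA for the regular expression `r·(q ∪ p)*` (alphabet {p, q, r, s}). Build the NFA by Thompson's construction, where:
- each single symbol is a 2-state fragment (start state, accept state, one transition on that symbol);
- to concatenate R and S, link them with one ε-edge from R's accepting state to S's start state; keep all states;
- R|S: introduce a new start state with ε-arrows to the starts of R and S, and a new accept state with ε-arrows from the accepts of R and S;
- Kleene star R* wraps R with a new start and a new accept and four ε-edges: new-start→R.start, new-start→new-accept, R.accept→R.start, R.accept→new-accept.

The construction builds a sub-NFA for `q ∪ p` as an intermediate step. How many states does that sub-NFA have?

Fragment for `q ∪ p`:
Each of the 2 symbol leaves contributes a 2-state fragment.
  q ∪ p — 6 states

6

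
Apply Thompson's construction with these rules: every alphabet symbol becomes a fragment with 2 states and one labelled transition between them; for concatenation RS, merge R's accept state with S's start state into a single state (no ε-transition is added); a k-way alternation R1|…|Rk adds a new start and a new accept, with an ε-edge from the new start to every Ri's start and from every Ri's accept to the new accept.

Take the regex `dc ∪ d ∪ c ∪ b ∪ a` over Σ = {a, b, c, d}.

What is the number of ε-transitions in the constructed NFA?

Building bottom-up:
Each of the 6 symbol leaves contributes 0 ε-transitions.
  dc = 0 ε-transitions
  dc ∪ d ∪ c ∪ b ∪ a = 10 ε-transitions

10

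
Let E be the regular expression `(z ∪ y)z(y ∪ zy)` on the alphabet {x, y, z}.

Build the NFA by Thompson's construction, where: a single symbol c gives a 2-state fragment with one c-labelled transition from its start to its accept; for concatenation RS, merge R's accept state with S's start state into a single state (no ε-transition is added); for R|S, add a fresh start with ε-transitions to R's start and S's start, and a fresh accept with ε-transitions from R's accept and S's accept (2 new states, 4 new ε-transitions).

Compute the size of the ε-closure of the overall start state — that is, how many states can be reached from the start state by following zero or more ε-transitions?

3

Compute the ε-closure size of each fragment's start state recursively; a symbol fragment's start has no outgoing ε-edge, so its closure is just itself (size 1).
  z ∪ y → new start ε-reaches every alternative's start; none of them accept ε, so the new accept is not reached: |closure| = 1 + 1 + 1 = 3
  zy → same as the first factor's closure: |closure| = 1
  y ∪ zy → |closure| = 1 + 1 + 1 = 3 (the new accept is not ε-reachable since no branch accepts ε)
  (z ∪ y)z(y ∪ zy) → |closure| equals the left operand's closure size = 3 (its accept is not ε-reachable, so the closure stops there)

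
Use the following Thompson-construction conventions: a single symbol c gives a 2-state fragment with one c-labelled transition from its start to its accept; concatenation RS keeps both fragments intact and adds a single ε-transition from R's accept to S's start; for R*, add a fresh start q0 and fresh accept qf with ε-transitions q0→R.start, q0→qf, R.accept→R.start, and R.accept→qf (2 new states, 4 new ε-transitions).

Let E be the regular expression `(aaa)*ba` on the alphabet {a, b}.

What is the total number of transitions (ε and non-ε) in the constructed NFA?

13

Building bottom-up:
Each of the 5 symbol leaves contributes 1 transition (1 symbol, 0 ε).
  aaa = 5 transitions (3 symbol, 2 ε)
  (aaa)* = 9 transitions (3 symbol, 6 ε)
  (aaa)*ba = 13 transitions (5 symbol, 8 ε)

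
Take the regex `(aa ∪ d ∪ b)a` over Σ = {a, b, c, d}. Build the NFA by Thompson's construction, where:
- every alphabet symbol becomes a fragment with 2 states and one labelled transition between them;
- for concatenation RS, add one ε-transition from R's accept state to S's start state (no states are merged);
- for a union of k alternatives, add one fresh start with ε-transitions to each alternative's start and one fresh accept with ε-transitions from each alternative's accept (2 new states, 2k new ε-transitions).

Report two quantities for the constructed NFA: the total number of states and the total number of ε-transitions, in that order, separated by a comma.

12, 8

Bottom-up over the parse tree:
Each of the 5 symbol leaves contributes 2 states and 0 ε-transitions.
  aa : 4 states, 1 ε-transition
  aa ∪ d ∪ b : 10 states, 7 ε-transitions
  (aa ∪ d ∪ b)a : 12 states, 8 ε-transitions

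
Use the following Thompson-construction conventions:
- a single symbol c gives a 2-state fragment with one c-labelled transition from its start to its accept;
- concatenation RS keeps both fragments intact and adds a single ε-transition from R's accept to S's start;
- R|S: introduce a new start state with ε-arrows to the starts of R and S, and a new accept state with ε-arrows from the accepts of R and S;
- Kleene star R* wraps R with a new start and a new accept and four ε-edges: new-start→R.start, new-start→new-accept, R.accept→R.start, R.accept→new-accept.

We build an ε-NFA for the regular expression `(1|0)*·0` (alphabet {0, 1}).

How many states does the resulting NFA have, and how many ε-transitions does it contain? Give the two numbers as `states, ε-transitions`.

Per subexpression:
Each of the 3 symbol leaves contributes 2 states and 0 ε-transitions.
  1|0 = 6 states, 4 ε-transitions
  (1|0)* = 8 states, 8 ε-transitions
  (1|0)*·0 = 10 states, 9 ε-transitions

10, 9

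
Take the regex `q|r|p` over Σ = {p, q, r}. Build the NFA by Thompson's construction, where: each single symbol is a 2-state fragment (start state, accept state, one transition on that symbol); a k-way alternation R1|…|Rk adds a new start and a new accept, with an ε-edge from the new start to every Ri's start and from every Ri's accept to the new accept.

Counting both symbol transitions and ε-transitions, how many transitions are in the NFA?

9

Building bottom-up:
Each of the 3 symbol leaves contributes 1 transition (1 symbol, 0 ε).
  q|r|p → 9 transitions (3 symbol, 6 ε)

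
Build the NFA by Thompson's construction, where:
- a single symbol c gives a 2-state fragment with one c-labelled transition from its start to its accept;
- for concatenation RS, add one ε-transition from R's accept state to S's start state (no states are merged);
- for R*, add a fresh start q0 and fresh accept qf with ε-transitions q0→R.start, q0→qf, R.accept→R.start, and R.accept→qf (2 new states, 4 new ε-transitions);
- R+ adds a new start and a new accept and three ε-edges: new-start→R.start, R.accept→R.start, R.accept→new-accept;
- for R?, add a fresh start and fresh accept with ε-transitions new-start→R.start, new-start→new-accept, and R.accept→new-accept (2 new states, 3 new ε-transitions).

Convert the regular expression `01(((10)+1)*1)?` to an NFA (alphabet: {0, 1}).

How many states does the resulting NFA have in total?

Recursing over subexpressions:
Each of the 6 symbol leaves contributes a 2-state fragment.
  10 → 4 states
  (10)+ → 6 states
  (10)+1 → 8 states
  ((10)+1)* → 10 states
  ((10)+1)*1 → 12 states
  (((10)+1)*1)? → 14 states
  01(((10)+1)*1)? → 18 states

18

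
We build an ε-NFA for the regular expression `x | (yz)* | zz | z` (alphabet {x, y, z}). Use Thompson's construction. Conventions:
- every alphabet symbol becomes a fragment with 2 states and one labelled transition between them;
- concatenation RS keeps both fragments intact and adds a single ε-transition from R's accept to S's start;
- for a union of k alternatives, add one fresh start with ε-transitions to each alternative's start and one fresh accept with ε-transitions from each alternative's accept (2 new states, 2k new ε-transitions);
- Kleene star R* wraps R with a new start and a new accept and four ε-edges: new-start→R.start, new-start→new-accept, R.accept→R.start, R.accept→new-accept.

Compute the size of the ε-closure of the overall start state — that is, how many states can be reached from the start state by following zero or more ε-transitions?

8

Compute the ε-closure size of each fragment's start state recursively; a symbol fragment's start has no outgoing ε-edge, so its closure is just itself (size 1).
  yz — |ε-closure| equals the left operand's closure size = 1 (its accept is not ε-reachable, so the closure stops there)
  (yz)* — |ε-closure| = 1 (new start) + 1 (body) + 1 (new accept) = 3
  zz — same as the first factor's closure: |ε-closure| = 1
  x | (yz)* | zz | z — |ε-closure| = 1 (new start) + (1 + 3 + 1 + 1) + 1 (new accept, since some branch ε-reaches its own accept) = 8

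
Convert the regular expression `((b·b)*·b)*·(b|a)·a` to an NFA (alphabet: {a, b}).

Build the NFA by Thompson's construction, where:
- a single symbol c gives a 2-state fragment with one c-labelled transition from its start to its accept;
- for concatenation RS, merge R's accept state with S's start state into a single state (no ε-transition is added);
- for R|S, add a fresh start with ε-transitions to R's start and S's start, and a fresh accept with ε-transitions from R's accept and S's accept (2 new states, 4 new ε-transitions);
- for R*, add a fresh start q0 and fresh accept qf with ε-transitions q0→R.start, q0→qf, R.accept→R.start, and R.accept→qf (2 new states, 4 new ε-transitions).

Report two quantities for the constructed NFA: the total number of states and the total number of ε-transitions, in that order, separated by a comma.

Bottom-up over the parse tree:
Each of the 6 symbol leaves contributes 2 states and 0 ε-transitions.
  b·b — 3 states, 0 ε-transitions
  (b·b)* — 5 states, 4 ε-transitions
  (b·b)*·b — 6 states, 4 ε-transitions
  ((b·b)*·b)* — 8 states, 8 ε-transitions
  b|a — 6 states, 4 ε-transitions
  ((b·b)*·b)*·(b|a)·a — 14 states, 12 ε-transitions

14, 12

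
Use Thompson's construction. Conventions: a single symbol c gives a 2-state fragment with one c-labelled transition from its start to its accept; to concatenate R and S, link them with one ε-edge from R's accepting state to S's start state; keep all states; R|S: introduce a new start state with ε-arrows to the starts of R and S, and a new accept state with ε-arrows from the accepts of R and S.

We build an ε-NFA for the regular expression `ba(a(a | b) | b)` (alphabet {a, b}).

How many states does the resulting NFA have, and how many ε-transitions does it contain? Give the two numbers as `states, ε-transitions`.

16, 11

By structural recursion:
Each of the 6 symbol leaves contributes 2 states and 0 ε-transitions.
  a | b = 6 states, 4 ε-transitions
  a(a | b) = 8 states, 5 ε-transitions
  a(a | b) | b = 12 states, 9 ε-transitions
  ba(a(a | b) | b) = 16 states, 11 ε-transitions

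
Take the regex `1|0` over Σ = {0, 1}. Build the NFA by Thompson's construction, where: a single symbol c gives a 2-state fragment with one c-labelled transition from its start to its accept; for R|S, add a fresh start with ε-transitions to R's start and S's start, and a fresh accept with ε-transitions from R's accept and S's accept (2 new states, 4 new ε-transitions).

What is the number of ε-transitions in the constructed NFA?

4

Per subexpression:
Each of the 2 symbol leaves contributes 0 ε-transitions.
  1|0 — 4 ε-transitions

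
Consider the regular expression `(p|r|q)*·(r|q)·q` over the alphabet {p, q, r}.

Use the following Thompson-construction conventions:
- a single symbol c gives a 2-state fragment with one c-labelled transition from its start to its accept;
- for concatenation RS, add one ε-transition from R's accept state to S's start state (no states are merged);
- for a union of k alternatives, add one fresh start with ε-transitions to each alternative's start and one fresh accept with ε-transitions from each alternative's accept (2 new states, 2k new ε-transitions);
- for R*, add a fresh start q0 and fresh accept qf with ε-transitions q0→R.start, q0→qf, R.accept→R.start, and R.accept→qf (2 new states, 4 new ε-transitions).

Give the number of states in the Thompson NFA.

Building bottom-up:
Each of the 6 symbol leaves contributes a 2-state fragment.
  p|r|q — 8 states
  (p|r|q)* — 10 states
  r|q — 6 states
  (p|r|q)*·(r|q)·q — 18 states

18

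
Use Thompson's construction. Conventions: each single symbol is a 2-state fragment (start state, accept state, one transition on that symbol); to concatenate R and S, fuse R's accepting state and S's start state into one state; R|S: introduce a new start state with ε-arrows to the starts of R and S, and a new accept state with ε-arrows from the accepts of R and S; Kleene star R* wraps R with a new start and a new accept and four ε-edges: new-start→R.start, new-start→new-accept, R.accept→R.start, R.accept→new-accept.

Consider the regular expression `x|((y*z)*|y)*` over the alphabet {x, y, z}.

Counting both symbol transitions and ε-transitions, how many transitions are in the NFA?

By structural recursion:
Each of the 4 symbol leaves contributes 1 transition (1 symbol, 0 ε).
  y* — 5 transitions (1 symbol, 4 ε)
  y*z — 6 transitions (2 symbol, 4 ε)
  (y*z)* — 10 transitions (2 symbol, 8 ε)
  (y*z)*|y — 15 transitions (3 symbol, 12 ε)
  ((y*z)*|y)* — 19 transitions (3 symbol, 16 ε)
  x|((y*z)*|y)* — 24 transitions (4 symbol, 20 ε)

24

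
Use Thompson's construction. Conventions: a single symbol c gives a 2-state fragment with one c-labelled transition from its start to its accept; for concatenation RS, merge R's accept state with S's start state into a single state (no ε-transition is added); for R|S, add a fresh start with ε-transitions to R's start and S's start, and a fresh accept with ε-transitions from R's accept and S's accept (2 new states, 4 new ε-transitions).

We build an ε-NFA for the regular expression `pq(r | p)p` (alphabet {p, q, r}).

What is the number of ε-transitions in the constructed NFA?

4

Per subexpression:
Each of the 5 symbol leaves contributes 0 ε-transitions.
  r | p = 4 ε-transitions
  pq(r | p)p = 4 ε-transitions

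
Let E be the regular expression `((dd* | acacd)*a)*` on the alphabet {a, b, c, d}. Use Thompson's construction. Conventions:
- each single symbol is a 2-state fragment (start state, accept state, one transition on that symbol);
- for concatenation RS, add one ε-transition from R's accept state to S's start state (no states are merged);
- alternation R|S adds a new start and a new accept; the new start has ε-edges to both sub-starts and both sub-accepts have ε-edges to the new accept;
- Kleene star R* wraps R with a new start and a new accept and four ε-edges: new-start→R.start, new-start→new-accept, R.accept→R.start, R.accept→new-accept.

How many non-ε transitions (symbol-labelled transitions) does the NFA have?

Per subexpression:
Each of the 8 symbol leaves contributes exactly 1 symbol transition.
  d* — 1 symbol transition
  dd* — 2 symbol transitions
  acacd — 5 symbol transitions
  dd* | acacd — 7 symbol transitions
  (dd* | acacd)* — 7 symbol transitions
  (dd* | acacd)*a — 8 symbol transitions
  ((dd* | acacd)*a)* — 8 symbol transitions

8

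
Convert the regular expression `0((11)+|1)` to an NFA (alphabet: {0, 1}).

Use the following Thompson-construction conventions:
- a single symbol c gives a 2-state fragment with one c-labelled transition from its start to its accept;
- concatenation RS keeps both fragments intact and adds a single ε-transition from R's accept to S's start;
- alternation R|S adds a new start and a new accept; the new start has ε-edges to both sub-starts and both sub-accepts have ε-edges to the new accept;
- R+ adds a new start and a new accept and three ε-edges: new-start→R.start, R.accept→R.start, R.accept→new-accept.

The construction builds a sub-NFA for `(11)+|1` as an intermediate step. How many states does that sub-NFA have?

Fragment for `(11)+|1`:
Each of the 3 symbol leaves contributes a 2-state fragment.
  11 — 4 states
  (11)+ — 6 states
  (11)+|1 — 10 states

10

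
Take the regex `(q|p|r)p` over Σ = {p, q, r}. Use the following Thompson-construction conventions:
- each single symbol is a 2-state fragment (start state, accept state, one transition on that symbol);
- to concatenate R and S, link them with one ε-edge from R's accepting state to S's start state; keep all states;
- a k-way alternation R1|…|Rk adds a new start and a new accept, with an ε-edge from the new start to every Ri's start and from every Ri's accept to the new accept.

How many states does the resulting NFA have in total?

10

Bottom-up over the parse tree:
Each of the 4 symbol leaves contributes a 2-state fragment.
  q|p|r = 8 states
  (q|p|r)p = 10 states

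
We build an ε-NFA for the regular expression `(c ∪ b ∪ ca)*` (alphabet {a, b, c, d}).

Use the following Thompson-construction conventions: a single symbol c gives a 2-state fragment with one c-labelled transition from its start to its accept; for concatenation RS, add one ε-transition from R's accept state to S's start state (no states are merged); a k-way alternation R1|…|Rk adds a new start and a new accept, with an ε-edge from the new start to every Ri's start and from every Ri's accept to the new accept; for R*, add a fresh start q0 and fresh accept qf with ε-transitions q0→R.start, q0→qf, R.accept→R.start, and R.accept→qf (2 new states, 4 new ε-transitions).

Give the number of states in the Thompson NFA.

By structural recursion:
Each of the 4 symbol leaves contributes a 2-state fragment.
  ca → 4 states
  c ∪ b ∪ ca → 10 states
  (c ∪ b ∪ ca)* → 12 states

12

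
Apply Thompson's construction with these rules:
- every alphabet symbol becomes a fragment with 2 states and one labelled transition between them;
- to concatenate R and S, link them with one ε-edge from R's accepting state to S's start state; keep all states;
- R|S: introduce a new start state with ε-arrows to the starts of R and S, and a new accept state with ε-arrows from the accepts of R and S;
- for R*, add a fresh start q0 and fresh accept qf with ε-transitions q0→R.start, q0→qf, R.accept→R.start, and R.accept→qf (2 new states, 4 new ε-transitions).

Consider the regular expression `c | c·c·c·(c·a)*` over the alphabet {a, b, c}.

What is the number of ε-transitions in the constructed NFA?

12

By structural recursion:
Each of the 6 symbol leaves contributes 0 ε-transitions.
  c·a = 1 ε-transition
  (c·a)* = 5 ε-transitions
  c·c·c·(c·a)* = 8 ε-transitions
  c | c·c·c·(c·a)* = 12 ε-transitions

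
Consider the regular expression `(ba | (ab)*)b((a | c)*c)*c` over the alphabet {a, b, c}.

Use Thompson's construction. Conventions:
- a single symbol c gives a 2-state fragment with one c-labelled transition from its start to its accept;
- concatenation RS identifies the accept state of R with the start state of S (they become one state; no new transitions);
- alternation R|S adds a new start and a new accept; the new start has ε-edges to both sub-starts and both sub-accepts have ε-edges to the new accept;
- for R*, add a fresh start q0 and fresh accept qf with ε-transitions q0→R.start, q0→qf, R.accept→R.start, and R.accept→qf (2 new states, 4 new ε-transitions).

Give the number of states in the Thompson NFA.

22

By structural recursion:
Each of the 9 symbol leaves contributes a 2-state fragment.
  ba = 3 states
  ab = 3 states
  (ab)* = 5 states
  ba | (ab)* = 10 states
  a | c = 6 states
  (a | c)* = 8 states
  (a | c)*c = 9 states
  ((a | c)*c)* = 11 states
  (ba | (ab)*)b((a | c)*c)*c = 22 states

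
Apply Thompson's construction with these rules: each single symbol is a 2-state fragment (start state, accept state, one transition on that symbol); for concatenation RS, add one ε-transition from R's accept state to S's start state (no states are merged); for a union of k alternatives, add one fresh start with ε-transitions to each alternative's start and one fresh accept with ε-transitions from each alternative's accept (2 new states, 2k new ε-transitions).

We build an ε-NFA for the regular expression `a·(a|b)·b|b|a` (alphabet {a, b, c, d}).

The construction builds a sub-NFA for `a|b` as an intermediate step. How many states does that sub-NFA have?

Fragment for `a|b`:
Each of the 2 symbol leaves contributes a 2-state fragment.
  a|b : 6 states

6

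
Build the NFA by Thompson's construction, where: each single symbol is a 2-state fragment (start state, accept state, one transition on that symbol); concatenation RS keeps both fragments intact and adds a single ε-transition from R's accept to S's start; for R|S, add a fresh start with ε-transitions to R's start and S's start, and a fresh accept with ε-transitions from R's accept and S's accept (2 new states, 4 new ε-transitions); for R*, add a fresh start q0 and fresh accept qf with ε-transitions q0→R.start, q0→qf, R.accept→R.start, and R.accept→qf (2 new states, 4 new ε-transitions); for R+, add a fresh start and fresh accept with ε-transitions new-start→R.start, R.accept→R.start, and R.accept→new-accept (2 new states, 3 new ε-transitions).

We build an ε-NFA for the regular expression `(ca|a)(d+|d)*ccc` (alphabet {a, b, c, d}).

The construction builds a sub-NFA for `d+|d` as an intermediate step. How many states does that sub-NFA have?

8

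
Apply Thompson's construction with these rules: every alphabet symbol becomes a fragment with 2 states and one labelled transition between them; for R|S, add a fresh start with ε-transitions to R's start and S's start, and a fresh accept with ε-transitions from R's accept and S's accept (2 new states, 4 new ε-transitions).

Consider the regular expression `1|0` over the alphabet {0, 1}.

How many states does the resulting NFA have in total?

6

Building bottom-up:
Each of the 2 symbol leaves contributes a 2-state fragment.
  1|0 = 6 states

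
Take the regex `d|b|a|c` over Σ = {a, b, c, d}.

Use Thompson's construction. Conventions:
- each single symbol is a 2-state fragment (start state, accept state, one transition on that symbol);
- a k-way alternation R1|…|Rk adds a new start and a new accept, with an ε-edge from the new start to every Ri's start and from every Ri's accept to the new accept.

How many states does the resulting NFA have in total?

Building bottom-up:
Each of the 4 symbol leaves contributes a 2-state fragment.
  d|b|a|c = 10 states

10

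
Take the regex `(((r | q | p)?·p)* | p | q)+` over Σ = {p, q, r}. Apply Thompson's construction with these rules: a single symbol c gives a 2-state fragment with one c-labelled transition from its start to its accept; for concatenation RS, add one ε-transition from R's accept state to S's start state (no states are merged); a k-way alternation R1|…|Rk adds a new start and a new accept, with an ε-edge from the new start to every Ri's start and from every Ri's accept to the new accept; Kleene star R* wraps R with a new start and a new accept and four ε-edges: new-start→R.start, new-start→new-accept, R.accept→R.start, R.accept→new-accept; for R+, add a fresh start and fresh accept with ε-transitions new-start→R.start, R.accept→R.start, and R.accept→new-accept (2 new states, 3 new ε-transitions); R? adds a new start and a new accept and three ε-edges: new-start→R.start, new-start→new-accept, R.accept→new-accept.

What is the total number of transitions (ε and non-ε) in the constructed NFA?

29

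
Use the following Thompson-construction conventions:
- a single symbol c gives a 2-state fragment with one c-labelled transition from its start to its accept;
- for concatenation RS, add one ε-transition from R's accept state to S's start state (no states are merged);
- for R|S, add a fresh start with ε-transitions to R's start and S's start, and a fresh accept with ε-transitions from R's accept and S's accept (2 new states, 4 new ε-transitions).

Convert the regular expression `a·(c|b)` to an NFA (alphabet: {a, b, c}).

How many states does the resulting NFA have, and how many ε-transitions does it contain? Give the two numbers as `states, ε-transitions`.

8, 5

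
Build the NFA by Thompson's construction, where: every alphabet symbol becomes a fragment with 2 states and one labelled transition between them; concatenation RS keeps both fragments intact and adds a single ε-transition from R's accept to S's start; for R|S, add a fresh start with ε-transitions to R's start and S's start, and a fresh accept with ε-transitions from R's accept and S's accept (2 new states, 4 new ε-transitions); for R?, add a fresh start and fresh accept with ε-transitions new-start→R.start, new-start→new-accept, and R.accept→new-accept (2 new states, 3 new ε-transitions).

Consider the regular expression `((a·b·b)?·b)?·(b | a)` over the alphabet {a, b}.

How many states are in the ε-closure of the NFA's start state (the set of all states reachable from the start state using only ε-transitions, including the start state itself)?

Compute the ε-closure size of each fragment's start state recursively; a symbol fragment's start has no outgoing ε-edge, so its closure is just itself (size 1).
  a·b·b — same as the first factor's closure: |ε-closure| = 1
  (a·b·b)? — new start has ε-edges to the inner start and to the new accept, so |ε-closure| = 2 + 1 = 3
  (a·b·b)?·b — the left operand accepts ε, so the closure extends into the next operand (via the concat ε-link); |ε-closure| = 3 + 1 = 4
  ((a·b·b)?·b)? — new start has ε-edges to the inner start and to the new accept, so |ε-closure| = 2 + 4 = 6
  b | a — |ε-closure| = 1 + 1 + 1 = 3 (the new accept is not ε-reachable since no branch accepts ε)
  ((a·b·b)?·b)?·(b | a) — |ε-closure| = 6 + 3 = 9 (closure spills across the concat boundary because the left factor accepts ε)

9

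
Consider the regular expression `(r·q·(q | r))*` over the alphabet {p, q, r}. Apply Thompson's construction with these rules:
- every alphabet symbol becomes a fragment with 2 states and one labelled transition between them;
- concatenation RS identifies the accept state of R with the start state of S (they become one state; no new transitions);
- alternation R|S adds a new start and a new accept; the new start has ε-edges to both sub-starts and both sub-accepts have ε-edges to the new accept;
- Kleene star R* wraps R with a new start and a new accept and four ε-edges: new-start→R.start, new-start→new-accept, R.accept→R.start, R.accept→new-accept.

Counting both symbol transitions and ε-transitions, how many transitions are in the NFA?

Bottom-up over the parse tree:
Each of the 4 symbol leaves contributes 1 transition (1 symbol, 0 ε).
  q | r → 6 transitions (2 symbol, 4 ε)
  r·q·(q | r) → 8 transitions (4 symbol, 4 ε)
  (r·q·(q | r))* → 12 transitions (4 symbol, 8 ε)

12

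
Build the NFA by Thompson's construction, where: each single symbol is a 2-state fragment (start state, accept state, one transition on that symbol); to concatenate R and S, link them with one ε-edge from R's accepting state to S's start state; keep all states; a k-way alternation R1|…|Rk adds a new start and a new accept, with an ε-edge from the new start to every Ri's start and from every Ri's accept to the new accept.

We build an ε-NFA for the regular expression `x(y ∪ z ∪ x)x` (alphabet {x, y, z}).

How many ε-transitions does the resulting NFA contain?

8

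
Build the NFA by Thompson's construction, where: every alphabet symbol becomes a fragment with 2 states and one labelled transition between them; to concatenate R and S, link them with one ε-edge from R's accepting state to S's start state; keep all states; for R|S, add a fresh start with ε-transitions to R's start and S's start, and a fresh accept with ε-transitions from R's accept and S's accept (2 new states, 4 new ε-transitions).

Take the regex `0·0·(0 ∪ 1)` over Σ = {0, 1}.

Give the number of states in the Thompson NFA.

Bottom-up over the parse tree:
Each of the 4 symbol leaves contributes a 2-state fragment.
  0 ∪ 1 — 6 states
  0·0·(0 ∪ 1) — 10 states

10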